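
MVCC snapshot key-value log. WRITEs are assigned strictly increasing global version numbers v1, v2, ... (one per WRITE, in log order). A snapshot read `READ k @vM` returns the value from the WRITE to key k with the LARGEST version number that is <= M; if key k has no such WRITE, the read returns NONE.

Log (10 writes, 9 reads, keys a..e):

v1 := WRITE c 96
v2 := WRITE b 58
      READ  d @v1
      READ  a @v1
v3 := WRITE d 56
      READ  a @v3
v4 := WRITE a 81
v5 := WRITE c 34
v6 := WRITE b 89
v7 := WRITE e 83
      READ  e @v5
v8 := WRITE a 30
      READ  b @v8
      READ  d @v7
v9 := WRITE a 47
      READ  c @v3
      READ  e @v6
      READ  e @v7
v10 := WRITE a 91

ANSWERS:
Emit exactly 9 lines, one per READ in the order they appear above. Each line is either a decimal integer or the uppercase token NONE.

Answer: NONE
NONE
NONE
NONE
89
56
96
NONE
83

Derivation:
v1: WRITE c=96  (c history now [(1, 96)])
v2: WRITE b=58  (b history now [(2, 58)])
READ d @v1: history=[] -> no version <= 1 -> NONE
READ a @v1: history=[] -> no version <= 1 -> NONE
v3: WRITE d=56  (d history now [(3, 56)])
READ a @v3: history=[] -> no version <= 3 -> NONE
v4: WRITE a=81  (a history now [(4, 81)])
v5: WRITE c=34  (c history now [(1, 96), (5, 34)])
v6: WRITE b=89  (b history now [(2, 58), (6, 89)])
v7: WRITE e=83  (e history now [(7, 83)])
READ e @v5: history=[(7, 83)] -> no version <= 5 -> NONE
v8: WRITE a=30  (a history now [(4, 81), (8, 30)])
READ b @v8: history=[(2, 58), (6, 89)] -> pick v6 -> 89
READ d @v7: history=[(3, 56)] -> pick v3 -> 56
v9: WRITE a=47  (a history now [(4, 81), (8, 30), (9, 47)])
READ c @v3: history=[(1, 96), (5, 34)] -> pick v1 -> 96
READ e @v6: history=[(7, 83)] -> no version <= 6 -> NONE
READ e @v7: history=[(7, 83)] -> pick v7 -> 83
v10: WRITE a=91  (a history now [(4, 81), (8, 30), (9, 47), (10, 91)])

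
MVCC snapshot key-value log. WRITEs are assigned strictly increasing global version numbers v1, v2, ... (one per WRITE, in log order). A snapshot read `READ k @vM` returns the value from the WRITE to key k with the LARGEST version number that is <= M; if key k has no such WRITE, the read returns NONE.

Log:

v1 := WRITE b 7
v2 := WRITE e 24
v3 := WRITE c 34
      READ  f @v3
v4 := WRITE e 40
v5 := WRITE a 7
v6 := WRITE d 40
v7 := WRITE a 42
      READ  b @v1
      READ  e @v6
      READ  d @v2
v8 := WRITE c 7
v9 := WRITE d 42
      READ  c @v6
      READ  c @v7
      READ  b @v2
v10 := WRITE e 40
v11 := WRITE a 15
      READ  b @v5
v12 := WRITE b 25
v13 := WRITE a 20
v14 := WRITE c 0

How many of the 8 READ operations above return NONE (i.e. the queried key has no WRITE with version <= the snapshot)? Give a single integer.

Answer: 2

Derivation:
v1: WRITE b=7  (b history now [(1, 7)])
v2: WRITE e=24  (e history now [(2, 24)])
v3: WRITE c=34  (c history now [(3, 34)])
READ f @v3: history=[] -> no version <= 3 -> NONE
v4: WRITE e=40  (e history now [(2, 24), (4, 40)])
v5: WRITE a=7  (a history now [(5, 7)])
v6: WRITE d=40  (d history now [(6, 40)])
v7: WRITE a=42  (a history now [(5, 7), (7, 42)])
READ b @v1: history=[(1, 7)] -> pick v1 -> 7
READ e @v6: history=[(2, 24), (4, 40)] -> pick v4 -> 40
READ d @v2: history=[(6, 40)] -> no version <= 2 -> NONE
v8: WRITE c=7  (c history now [(3, 34), (8, 7)])
v9: WRITE d=42  (d history now [(6, 40), (9, 42)])
READ c @v6: history=[(3, 34), (8, 7)] -> pick v3 -> 34
READ c @v7: history=[(3, 34), (8, 7)] -> pick v3 -> 34
READ b @v2: history=[(1, 7)] -> pick v1 -> 7
v10: WRITE e=40  (e history now [(2, 24), (4, 40), (10, 40)])
v11: WRITE a=15  (a history now [(5, 7), (7, 42), (11, 15)])
READ b @v5: history=[(1, 7)] -> pick v1 -> 7
v12: WRITE b=25  (b history now [(1, 7), (12, 25)])
v13: WRITE a=20  (a history now [(5, 7), (7, 42), (11, 15), (13, 20)])
v14: WRITE c=0  (c history now [(3, 34), (8, 7), (14, 0)])
Read results in order: ['NONE', '7', '40', 'NONE', '34', '34', '7', '7']
NONE count = 2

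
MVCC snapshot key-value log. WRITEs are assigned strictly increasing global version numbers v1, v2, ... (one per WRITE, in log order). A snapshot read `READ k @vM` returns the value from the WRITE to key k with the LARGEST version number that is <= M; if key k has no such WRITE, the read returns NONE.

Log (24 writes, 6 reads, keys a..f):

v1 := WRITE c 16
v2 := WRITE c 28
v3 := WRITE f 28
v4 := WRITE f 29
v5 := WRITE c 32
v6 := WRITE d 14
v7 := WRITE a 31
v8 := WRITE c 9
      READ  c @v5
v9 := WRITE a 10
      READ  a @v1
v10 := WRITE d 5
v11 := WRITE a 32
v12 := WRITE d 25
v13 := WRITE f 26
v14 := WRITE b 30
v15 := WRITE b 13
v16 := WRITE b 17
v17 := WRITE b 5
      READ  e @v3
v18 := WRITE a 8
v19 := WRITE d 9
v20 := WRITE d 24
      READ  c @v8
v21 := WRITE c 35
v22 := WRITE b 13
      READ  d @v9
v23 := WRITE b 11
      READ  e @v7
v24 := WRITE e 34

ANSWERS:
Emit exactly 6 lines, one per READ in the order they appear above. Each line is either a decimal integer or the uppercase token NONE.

v1: WRITE c=16  (c history now [(1, 16)])
v2: WRITE c=28  (c history now [(1, 16), (2, 28)])
v3: WRITE f=28  (f history now [(3, 28)])
v4: WRITE f=29  (f history now [(3, 28), (4, 29)])
v5: WRITE c=32  (c history now [(1, 16), (2, 28), (5, 32)])
v6: WRITE d=14  (d history now [(6, 14)])
v7: WRITE a=31  (a history now [(7, 31)])
v8: WRITE c=9  (c history now [(1, 16), (2, 28), (5, 32), (8, 9)])
READ c @v5: history=[(1, 16), (2, 28), (5, 32), (8, 9)] -> pick v5 -> 32
v9: WRITE a=10  (a history now [(7, 31), (9, 10)])
READ a @v1: history=[(7, 31), (9, 10)] -> no version <= 1 -> NONE
v10: WRITE d=5  (d history now [(6, 14), (10, 5)])
v11: WRITE a=32  (a history now [(7, 31), (9, 10), (11, 32)])
v12: WRITE d=25  (d history now [(6, 14), (10, 5), (12, 25)])
v13: WRITE f=26  (f history now [(3, 28), (4, 29), (13, 26)])
v14: WRITE b=30  (b history now [(14, 30)])
v15: WRITE b=13  (b history now [(14, 30), (15, 13)])
v16: WRITE b=17  (b history now [(14, 30), (15, 13), (16, 17)])
v17: WRITE b=5  (b history now [(14, 30), (15, 13), (16, 17), (17, 5)])
READ e @v3: history=[] -> no version <= 3 -> NONE
v18: WRITE a=8  (a history now [(7, 31), (9, 10), (11, 32), (18, 8)])
v19: WRITE d=9  (d history now [(6, 14), (10, 5), (12, 25), (19, 9)])
v20: WRITE d=24  (d history now [(6, 14), (10, 5), (12, 25), (19, 9), (20, 24)])
READ c @v8: history=[(1, 16), (2, 28), (5, 32), (8, 9)] -> pick v8 -> 9
v21: WRITE c=35  (c history now [(1, 16), (2, 28), (5, 32), (8, 9), (21, 35)])
v22: WRITE b=13  (b history now [(14, 30), (15, 13), (16, 17), (17, 5), (22, 13)])
READ d @v9: history=[(6, 14), (10, 5), (12, 25), (19, 9), (20, 24)] -> pick v6 -> 14
v23: WRITE b=11  (b history now [(14, 30), (15, 13), (16, 17), (17, 5), (22, 13), (23, 11)])
READ e @v7: history=[] -> no version <= 7 -> NONE
v24: WRITE e=34  (e history now [(24, 34)])

Answer: 32
NONE
NONE
9
14
NONE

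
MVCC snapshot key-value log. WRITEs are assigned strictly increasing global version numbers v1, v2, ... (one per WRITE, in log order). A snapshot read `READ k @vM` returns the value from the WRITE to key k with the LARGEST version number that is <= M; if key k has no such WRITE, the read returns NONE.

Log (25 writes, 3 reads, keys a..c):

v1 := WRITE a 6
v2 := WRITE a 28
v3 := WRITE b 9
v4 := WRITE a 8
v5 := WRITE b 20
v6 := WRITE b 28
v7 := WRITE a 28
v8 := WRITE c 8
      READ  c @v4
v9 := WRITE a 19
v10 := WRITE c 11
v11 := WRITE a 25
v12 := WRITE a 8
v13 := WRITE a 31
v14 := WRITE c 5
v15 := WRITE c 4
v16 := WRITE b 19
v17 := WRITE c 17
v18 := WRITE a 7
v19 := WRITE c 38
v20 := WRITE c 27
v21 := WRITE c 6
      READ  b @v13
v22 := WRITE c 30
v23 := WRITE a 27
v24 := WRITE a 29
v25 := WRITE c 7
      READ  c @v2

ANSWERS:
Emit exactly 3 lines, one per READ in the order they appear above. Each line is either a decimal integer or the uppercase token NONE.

Answer: NONE
28
NONE

Derivation:
v1: WRITE a=6  (a history now [(1, 6)])
v2: WRITE a=28  (a history now [(1, 6), (2, 28)])
v3: WRITE b=9  (b history now [(3, 9)])
v4: WRITE a=8  (a history now [(1, 6), (2, 28), (4, 8)])
v5: WRITE b=20  (b history now [(3, 9), (5, 20)])
v6: WRITE b=28  (b history now [(3, 9), (5, 20), (6, 28)])
v7: WRITE a=28  (a history now [(1, 6), (2, 28), (4, 8), (7, 28)])
v8: WRITE c=8  (c history now [(8, 8)])
READ c @v4: history=[(8, 8)] -> no version <= 4 -> NONE
v9: WRITE a=19  (a history now [(1, 6), (2, 28), (4, 8), (7, 28), (9, 19)])
v10: WRITE c=11  (c history now [(8, 8), (10, 11)])
v11: WRITE a=25  (a history now [(1, 6), (2, 28), (4, 8), (7, 28), (9, 19), (11, 25)])
v12: WRITE a=8  (a history now [(1, 6), (2, 28), (4, 8), (7, 28), (9, 19), (11, 25), (12, 8)])
v13: WRITE a=31  (a history now [(1, 6), (2, 28), (4, 8), (7, 28), (9, 19), (11, 25), (12, 8), (13, 31)])
v14: WRITE c=5  (c history now [(8, 8), (10, 11), (14, 5)])
v15: WRITE c=4  (c history now [(8, 8), (10, 11), (14, 5), (15, 4)])
v16: WRITE b=19  (b history now [(3, 9), (5, 20), (6, 28), (16, 19)])
v17: WRITE c=17  (c history now [(8, 8), (10, 11), (14, 5), (15, 4), (17, 17)])
v18: WRITE a=7  (a history now [(1, 6), (2, 28), (4, 8), (7, 28), (9, 19), (11, 25), (12, 8), (13, 31), (18, 7)])
v19: WRITE c=38  (c history now [(8, 8), (10, 11), (14, 5), (15, 4), (17, 17), (19, 38)])
v20: WRITE c=27  (c history now [(8, 8), (10, 11), (14, 5), (15, 4), (17, 17), (19, 38), (20, 27)])
v21: WRITE c=6  (c history now [(8, 8), (10, 11), (14, 5), (15, 4), (17, 17), (19, 38), (20, 27), (21, 6)])
READ b @v13: history=[(3, 9), (5, 20), (6, 28), (16, 19)] -> pick v6 -> 28
v22: WRITE c=30  (c history now [(8, 8), (10, 11), (14, 5), (15, 4), (17, 17), (19, 38), (20, 27), (21, 6), (22, 30)])
v23: WRITE a=27  (a history now [(1, 6), (2, 28), (4, 8), (7, 28), (9, 19), (11, 25), (12, 8), (13, 31), (18, 7), (23, 27)])
v24: WRITE a=29  (a history now [(1, 6), (2, 28), (4, 8), (7, 28), (9, 19), (11, 25), (12, 8), (13, 31), (18, 7), (23, 27), (24, 29)])
v25: WRITE c=7  (c history now [(8, 8), (10, 11), (14, 5), (15, 4), (17, 17), (19, 38), (20, 27), (21, 6), (22, 30), (25, 7)])
READ c @v2: history=[(8, 8), (10, 11), (14, 5), (15, 4), (17, 17), (19, 38), (20, 27), (21, 6), (22, 30), (25, 7)] -> no version <= 2 -> NONE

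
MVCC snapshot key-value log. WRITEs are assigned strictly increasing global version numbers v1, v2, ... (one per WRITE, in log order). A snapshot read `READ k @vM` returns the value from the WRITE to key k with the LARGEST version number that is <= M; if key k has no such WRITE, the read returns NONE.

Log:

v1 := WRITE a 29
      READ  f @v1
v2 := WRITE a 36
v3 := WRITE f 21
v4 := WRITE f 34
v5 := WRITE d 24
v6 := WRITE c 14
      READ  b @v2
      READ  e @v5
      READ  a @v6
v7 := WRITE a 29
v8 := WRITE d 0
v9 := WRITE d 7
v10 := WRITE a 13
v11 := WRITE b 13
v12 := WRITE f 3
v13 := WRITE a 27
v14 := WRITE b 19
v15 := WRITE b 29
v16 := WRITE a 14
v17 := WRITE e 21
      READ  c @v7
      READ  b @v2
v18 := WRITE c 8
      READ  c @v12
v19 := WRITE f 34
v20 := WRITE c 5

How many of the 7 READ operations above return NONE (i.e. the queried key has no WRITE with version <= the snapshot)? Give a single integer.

v1: WRITE a=29  (a history now [(1, 29)])
READ f @v1: history=[] -> no version <= 1 -> NONE
v2: WRITE a=36  (a history now [(1, 29), (2, 36)])
v3: WRITE f=21  (f history now [(3, 21)])
v4: WRITE f=34  (f history now [(3, 21), (4, 34)])
v5: WRITE d=24  (d history now [(5, 24)])
v6: WRITE c=14  (c history now [(6, 14)])
READ b @v2: history=[] -> no version <= 2 -> NONE
READ e @v5: history=[] -> no version <= 5 -> NONE
READ a @v6: history=[(1, 29), (2, 36)] -> pick v2 -> 36
v7: WRITE a=29  (a history now [(1, 29), (2, 36), (7, 29)])
v8: WRITE d=0  (d history now [(5, 24), (8, 0)])
v9: WRITE d=7  (d history now [(5, 24), (8, 0), (9, 7)])
v10: WRITE a=13  (a history now [(1, 29), (2, 36), (7, 29), (10, 13)])
v11: WRITE b=13  (b history now [(11, 13)])
v12: WRITE f=3  (f history now [(3, 21), (4, 34), (12, 3)])
v13: WRITE a=27  (a history now [(1, 29), (2, 36), (7, 29), (10, 13), (13, 27)])
v14: WRITE b=19  (b history now [(11, 13), (14, 19)])
v15: WRITE b=29  (b history now [(11, 13), (14, 19), (15, 29)])
v16: WRITE a=14  (a history now [(1, 29), (2, 36), (7, 29), (10, 13), (13, 27), (16, 14)])
v17: WRITE e=21  (e history now [(17, 21)])
READ c @v7: history=[(6, 14)] -> pick v6 -> 14
READ b @v2: history=[(11, 13), (14, 19), (15, 29)] -> no version <= 2 -> NONE
v18: WRITE c=8  (c history now [(6, 14), (18, 8)])
READ c @v12: history=[(6, 14), (18, 8)] -> pick v6 -> 14
v19: WRITE f=34  (f history now [(3, 21), (4, 34), (12, 3), (19, 34)])
v20: WRITE c=5  (c history now [(6, 14), (18, 8), (20, 5)])
Read results in order: ['NONE', 'NONE', 'NONE', '36', '14', 'NONE', '14']
NONE count = 4

Answer: 4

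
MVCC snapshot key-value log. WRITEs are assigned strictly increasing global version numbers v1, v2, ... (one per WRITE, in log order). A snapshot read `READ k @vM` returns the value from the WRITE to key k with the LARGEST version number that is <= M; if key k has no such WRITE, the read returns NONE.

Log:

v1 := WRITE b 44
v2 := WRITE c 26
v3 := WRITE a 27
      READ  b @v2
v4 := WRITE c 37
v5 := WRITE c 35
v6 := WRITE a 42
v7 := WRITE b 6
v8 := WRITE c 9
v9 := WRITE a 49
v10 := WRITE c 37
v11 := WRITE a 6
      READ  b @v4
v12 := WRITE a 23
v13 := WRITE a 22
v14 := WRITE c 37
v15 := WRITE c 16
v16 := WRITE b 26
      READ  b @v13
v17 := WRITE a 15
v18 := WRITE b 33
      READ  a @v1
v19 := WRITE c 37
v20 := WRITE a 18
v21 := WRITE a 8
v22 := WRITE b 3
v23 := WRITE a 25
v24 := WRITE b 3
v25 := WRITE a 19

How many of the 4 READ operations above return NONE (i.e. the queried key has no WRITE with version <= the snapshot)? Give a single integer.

Answer: 1

Derivation:
v1: WRITE b=44  (b history now [(1, 44)])
v2: WRITE c=26  (c history now [(2, 26)])
v3: WRITE a=27  (a history now [(3, 27)])
READ b @v2: history=[(1, 44)] -> pick v1 -> 44
v4: WRITE c=37  (c history now [(2, 26), (4, 37)])
v5: WRITE c=35  (c history now [(2, 26), (4, 37), (5, 35)])
v6: WRITE a=42  (a history now [(3, 27), (6, 42)])
v7: WRITE b=6  (b history now [(1, 44), (7, 6)])
v8: WRITE c=9  (c history now [(2, 26), (4, 37), (5, 35), (8, 9)])
v9: WRITE a=49  (a history now [(3, 27), (6, 42), (9, 49)])
v10: WRITE c=37  (c history now [(2, 26), (4, 37), (5, 35), (8, 9), (10, 37)])
v11: WRITE a=6  (a history now [(3, 27), (6, 42), (9, 49), (11, 6)])
READ b @v4: history=[(1, 44), (7, 6)] -> pick v1 -> 44
v12: WRITE a=23  (a history now [(3, 27), (6, 42), (9, 49), (11, 6), (12, 23)])
v13: WRITE a=22  (a history now [(3, 27), (6, 42), (9, 49), (11, 6), (12, 23), (13, 22)])
v14: WRITE c=37  (c history now [(2, 26), (4, 37), (5, 35), (8, 9), (10, 37), (14, 37)])
v15: WRITE c=16  (c history now [(2, 26), (4, 37), (5, 35), (8, 9), (10, 37), (14, 37), (15, 16)])
v16: WRITE b=26  (b history now [(1, 44), (7, 6), (16, 26)])
READ b @v13: history=[(1, 44), (7, 6), (16, 26)] -> pick v7 -> 6
v17: WRITE a=15  (a history now [(3, 27), (6, 42), (9, 49), (11, 6), (12, 23), (13, 22), (17, 15)])
v18: WRITE b=33  (b history now [(1, 44), (7, 6), (16, 26), (18, 33)])
READ a @v1: history=[(3, 27), (6, 42), (9, 49), (11, 6), (12, 23), (13, 22), (17, 15)] -> no version <= 1 -> NONE
v19: WRITE c=37  (c history now [(2, 26), (4, 37), (5, 35), (8, 9), (10, 37), (14, 37), (15, 16), (19, 37)])
v20: WRITE a=18  (a history now [(3, 27), (6, 42), (9, 49), (11, 6), (12, 23), (13, 22), (17, 15), (20, 18)])
v21: WRITE a=8  (a history now [(3, 27), (6, 42), (9, 49), (11, 6), (12, 23), (13, 22), (17, 15), (20, 18), (21, 8)])
v22: WRITE b=3  (b history now [(1, 44), (7, 6), (16, 26), (18, 33), (22, 3)])
v23: WRITE a=25  (a history now [(3, 27), (6, 42), (9, 49), (11, 6), (12, 23), (13, 22), (17, 15), (20, 18), (21, 8), (23, 25)])
v24: WRITE b=3  (b history now [(1, 44), (7, 6), (16, 26), (18, 33), (22, 3), (24, 3)])
v25: WRITE a=19  (a history now [(3, 27), (6, 42), (9, 49), (11, 6), (12, 23), (13, 22), (17, 15), (20, 18), (21, 8), (23, 25), (25, 19)])
Read results in order: ['44', '44', '6', 'NONE']
NONE count = 1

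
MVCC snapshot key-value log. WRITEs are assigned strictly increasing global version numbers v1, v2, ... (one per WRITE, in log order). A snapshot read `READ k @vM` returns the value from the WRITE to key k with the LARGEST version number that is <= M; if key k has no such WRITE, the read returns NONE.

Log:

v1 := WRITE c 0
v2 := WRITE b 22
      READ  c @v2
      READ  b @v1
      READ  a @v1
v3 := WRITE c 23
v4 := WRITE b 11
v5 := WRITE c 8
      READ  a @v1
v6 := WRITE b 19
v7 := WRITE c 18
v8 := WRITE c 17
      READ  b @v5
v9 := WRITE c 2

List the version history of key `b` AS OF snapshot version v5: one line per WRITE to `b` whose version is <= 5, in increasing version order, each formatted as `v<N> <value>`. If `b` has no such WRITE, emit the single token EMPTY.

Scan writes for key=b with version <= 5:
  v1 WRITE c 0 -> skip
  v2 WRITE b 22 -> keep
  v3 WRITE c 23 -> skip
  v4 WRITE b 11 -> keep
  v5 WRITE c 8 -> skip
  v6 WRITE b 19 -> drop (> snap)
  v7 WRITE c 18 -> skip
  v8 WRITE c 17 -> skip
  v9 WRITE c 2 -> skip
Collected: [(2, 22), (4, 11)]

Answer: v2 22
v4 11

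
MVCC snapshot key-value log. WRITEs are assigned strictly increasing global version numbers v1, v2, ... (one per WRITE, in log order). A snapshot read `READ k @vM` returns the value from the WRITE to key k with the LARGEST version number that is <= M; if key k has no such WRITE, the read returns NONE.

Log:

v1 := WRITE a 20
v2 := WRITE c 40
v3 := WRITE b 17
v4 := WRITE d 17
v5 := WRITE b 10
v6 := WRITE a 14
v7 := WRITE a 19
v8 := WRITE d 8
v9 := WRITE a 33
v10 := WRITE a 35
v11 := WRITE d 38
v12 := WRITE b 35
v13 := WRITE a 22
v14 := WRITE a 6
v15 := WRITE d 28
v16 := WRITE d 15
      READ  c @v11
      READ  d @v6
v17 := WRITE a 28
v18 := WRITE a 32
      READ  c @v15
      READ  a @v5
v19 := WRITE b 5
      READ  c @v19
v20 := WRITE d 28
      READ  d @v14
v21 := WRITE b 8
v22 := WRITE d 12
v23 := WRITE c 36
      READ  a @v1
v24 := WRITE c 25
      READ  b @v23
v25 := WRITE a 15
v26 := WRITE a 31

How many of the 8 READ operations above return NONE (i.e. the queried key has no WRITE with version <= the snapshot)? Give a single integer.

Answer: 0

Derivation:
v1: WRITE a=20  (a history now [(1, 20)])
v2: WRITE c=40  (c history now [(2, 40)])
v3: WRITE b=17  (b history now [(3, 17)])
v4: WRITE d=17  (d history now [(4, 17)])
v5: WRITE b=10  (b history now [(3, 17), (5, 10)])
v6: WRITE a=14  (a history now [(1, 20), (6, 14)])
v7: WRITE a=19  (a history now [(1, 20), (6, 14), (7, 19)])
v8: WRITE d=8  (d history now [(4, 17), (8, 8)])
v9: WRITE a=33  (a history now [(1, 20), (6, 14), (7, 19), (9, 33)])
v10: WRITE a=35  (a history now [(1, 20), (6, 14), (7, 19), (9, 33), (10, 35)])
v11: WRITE d=38  (d history now [(4, 17), (8, 8), (11, 38)])
v12: WRITE b=35  (b history now [(3, 17), (5, 10), (12, 35)])
v13: WRITE a=22  (a history now [(1, 20), (6, 14), (7, 19), (9, 33), (10, 35), (13, 22)])
v14: WRITE a=6  (a history now [(1, 20), (6, 14), (7, 19), (9, 33), (10, 35), (13, 22), (14, 6)])
v15: WRITE d=28  (d history now [(4, 17), (8, 8), (11, 38), (15, 28)])
v16: WRITE d=15  (d history now [(4, 17), (8, 8), (11, 38), (15, 28), (16, 15)])
READ c @v11: history=[(2, 40)] -> pick v2 -> 40
READ d @v6: history=[(4, 17), (8, 8), (11, 38), (15, 28), (16, 15)] -> pick v4 -> 17
v17: WRITE a=28  (a history now [(1, 20), (6, 14), (7, 19), (9, 33), (10, 35), (13, 22), (14, 6), (17, 28)])
v18: WRITE a=32  (a history now [(1, 20), (6, 14), (7, 19), (9, 33), (10, 35), (13, 22), (14, 6), (17, 28), (18, 32)])
READ c @v15: history=[(2, 40)] -> pick v2 -> 40
READ a @v5: history=[(1, 20), (6, 14), (7, 19), (9, 33), (10, 35), (13, 22), (14, 6), (17, 28), (18, 32)] -> pick v1 -> 20
v19: WRITE b=5  (b history now [(3, 17), (5, 10), (12, 35), (19, 5)])
READ c @v19: history=[(2, 40)] -> pick v2 -> 40
v20: WRITE d=28  (d history now [(4, 17), (8, 8), (11, 38), (15, 28), (16, 15), (20, 28)])
READ d @v14: history=[(4, 17), (8, 8), (11, 38), (15, 28), (16, 15), (20, 28)] -> pick v11 -> 38
v21: WRITE b=8  (b history now [(3, 17), (5, 10), (12, 35), (19, 5), (21, 8)])
v22: WRITE d=12  (d history now [(4, 17), (8, 8), (11, 38), (15, 28), (16, 15), (20, 28), (22, 12)])
v23: WRITE c=36  (c history now [(2, 40), (23, 36)])
READ a @v1: history=[(1, 20), (6, 14), (7, 19), (9, 33), (10, 35), (13, 22), (14, 6), (17, 28), (18, 32)] -> pick v1 -> 20
v24: WRITE c=25  (c history now [(2, 40), (23, 36), (24, 25)])
READ b @v23: history=[(3, 17), (5, 10), (12, 35), (19, 5), (21, 8)] -> pick v21 -> 8
v25: WRITE a=15  (a history now [(1, 20), (6, 14), (7, 19), (9, 33), (10, 35), (13, 22), (14, 6), (17, 28), (18, 32), (25, 15)])
v26: WRITE a=31  (a history now [(1, 20), (6, 14), (7, 19), (9, 33), (10, 35), (13, 22), (14, 6), (17, 28), (18, 32), (25, 15), (26, 31)])
Read results in order: ['40', '17', '40', '20', '40', '38', '20', '8']
NONE count = 0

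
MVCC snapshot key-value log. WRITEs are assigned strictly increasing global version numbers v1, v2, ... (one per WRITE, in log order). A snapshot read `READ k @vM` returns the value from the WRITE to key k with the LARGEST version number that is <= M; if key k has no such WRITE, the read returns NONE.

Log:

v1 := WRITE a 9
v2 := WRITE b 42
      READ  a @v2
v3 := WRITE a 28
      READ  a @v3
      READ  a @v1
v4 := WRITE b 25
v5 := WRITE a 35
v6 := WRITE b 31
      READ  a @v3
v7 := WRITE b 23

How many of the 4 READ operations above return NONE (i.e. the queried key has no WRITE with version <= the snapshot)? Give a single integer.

Answer: 0

Derivation:
v1: WRITE a=9  (a history now [(1, 9)])
v2: WRITE b=42  (b history now [(2, 42)])
READ a @v2: history=[(1, 9)] -> pick v1 -> 9
v3: WRITE a=28  (a history now [(1, 9), (3, 28)])
READ a @v3: history=[(1, 9), (3, 28)] -> pick v3 -> 28
READ a @v1: history=[(1, 9), (3, 28)] -> pick v1 -> 9
v4: WRITE b=25  (b history now [(2, 42), (4, 25)])
v5: WRITE a=35  (a history now [(1, 9), (3, 28), (5, 35)])
v6: WRITE b=31  (b history now [(2, 42), (4, 25), (6, 31)])
READ a @v3: history=[(1, 9), (3, 28), (5, 35)] -> pick v3 -> 28
v7: WRITE b=23  (b history now [(2, 42), (4, 25), (6, 31), (7, 23)])
Read results in order: ['9', '28', '9', '28']
NONE count = 0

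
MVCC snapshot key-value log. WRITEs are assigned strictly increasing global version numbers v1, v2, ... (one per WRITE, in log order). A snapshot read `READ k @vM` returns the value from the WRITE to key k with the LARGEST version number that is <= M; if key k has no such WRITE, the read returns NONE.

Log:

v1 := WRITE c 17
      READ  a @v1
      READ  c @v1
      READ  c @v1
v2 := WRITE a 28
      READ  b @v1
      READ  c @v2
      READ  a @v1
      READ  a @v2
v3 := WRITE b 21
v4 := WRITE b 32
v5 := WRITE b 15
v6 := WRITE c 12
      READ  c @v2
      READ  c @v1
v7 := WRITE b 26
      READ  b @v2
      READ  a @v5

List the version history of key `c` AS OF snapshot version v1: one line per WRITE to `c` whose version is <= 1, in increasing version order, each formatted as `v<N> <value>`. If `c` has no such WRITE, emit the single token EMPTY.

Answer: v1 17

Derivation:
Scan writes for key=c with version <= 1:
  v1 WRITE c 17 -> keep
  v2 WRITE a 28 -> skip
  v3 WRITE b 21 -> skip
  v4 WRITE b 32 -> skip
  v5 WRITE b 15 -> skip
  v6 WRITE c 12 -> drop (> snap)
  v7 WRITE b 26 -> skip
Collected: [(1, 17)]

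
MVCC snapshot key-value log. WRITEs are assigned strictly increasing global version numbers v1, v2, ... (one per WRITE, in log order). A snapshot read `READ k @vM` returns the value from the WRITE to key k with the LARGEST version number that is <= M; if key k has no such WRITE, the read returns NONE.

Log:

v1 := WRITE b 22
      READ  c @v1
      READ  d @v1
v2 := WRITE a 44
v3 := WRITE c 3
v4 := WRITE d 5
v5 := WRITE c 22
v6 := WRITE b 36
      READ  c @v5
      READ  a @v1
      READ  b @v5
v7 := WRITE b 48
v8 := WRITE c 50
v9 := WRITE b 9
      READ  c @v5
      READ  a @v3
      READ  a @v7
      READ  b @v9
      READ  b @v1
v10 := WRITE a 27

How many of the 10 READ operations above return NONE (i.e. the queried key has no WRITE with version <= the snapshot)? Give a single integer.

Answer: 3

Derivation:
v1: WRITE b=22  (b history now [(1, 22)])
READ c @v1: history=[] -> no version <= 1 -> NONE
READ d @v1: history=[] -> no version <= 1 -> NONE
v2: WRITE a=44  (a history now [(2, 44)])
v3: WRITE c=3  (c history now [(3, 3)])
v4: WRITE d=5  (d history now [(4, 5)])
v5: WRITE c=22  (c history now [(3, 3), (5, 22)])
v6: WRITE b=36  (b history now [(1, 22), (6, 36)])
READ c @v5: history=[(3, 3), (5, 22)] -> pick v5 -> 22
READ a @v1: history=[(2, 44)] -> no version <= 1 -> NONE
READ b @v5: history=[(1, 22), (6, 36)] -> pick v1 -> 22
v7: WRITE b=48  (b history now [(1, 22), (6, 36), (7, 48)])
v8: WRITE c=50  (c history now [(3, 3), (5, 22), (8, 50)])
v9: WRITE b=9  (b history now [(1, 22), (6, 36), (7, 48), (9, 9)])
READ c @v5: history=[(3, 3), (5, 22), (8, 50)] -> pick v5 -> 22
READ a @v3: history=[(2, 44)] -> pick v2 -> 44
READ a @v7: history=[(2, 44)] -> pick v2 -> 44
READ b @v9: history=[(1, 22), (6, 36), (7, 48), (9, 9)] -> pick v9 -> 9
READ b @v1: history=[(1, 22), (6, 36), (7, 48), (9, 9)] -> pick v1 -> 22
v10: WRITE a=27  (a history now [(2, 44), (10, 27)])
Read results in order: ['NONE', 'NONE', '22', 'NONE', '22', '22', '44', '44', '9', '22']
NONE count = 3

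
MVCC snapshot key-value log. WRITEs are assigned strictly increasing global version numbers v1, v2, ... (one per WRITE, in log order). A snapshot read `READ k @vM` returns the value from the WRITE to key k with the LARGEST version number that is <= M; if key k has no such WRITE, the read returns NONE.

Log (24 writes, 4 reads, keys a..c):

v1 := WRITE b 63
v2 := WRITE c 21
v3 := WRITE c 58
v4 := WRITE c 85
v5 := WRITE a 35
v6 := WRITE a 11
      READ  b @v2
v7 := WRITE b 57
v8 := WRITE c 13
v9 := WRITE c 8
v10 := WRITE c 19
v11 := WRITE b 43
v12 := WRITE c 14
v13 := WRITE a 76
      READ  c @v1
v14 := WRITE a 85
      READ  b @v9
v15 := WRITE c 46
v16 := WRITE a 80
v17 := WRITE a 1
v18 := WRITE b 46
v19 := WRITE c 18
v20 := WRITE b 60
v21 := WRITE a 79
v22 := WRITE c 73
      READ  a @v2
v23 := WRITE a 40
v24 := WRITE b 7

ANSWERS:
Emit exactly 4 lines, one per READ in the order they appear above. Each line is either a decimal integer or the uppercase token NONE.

Answer: 63
NONE
57
NONE

Derivation:
v1: WRITE b=63  (b history now [(1, 63)])
v2: WRITE c=21  (c history now [(2, 21)])
v3: WRITE c=58  (c history now [(2, 21), (3, 58)])
v4: WRITE c=85  (c history now [(2, 21), (3, 58), (4, 85)])
v5: WRITE a=35  (a history now [(5, 35)])
v6: WRITE a=11  (a history now [(5, 35), (6, 11)])
READ b @v2: history=[(1, 63)] -> pick v1 -> 63
v7: WRITE b=57  (b history now [(1, 63), (7, 57)])
v8: WRITE c=13  (c history now [(2, 21), (3, 58), (4, 85), (8, 13)])
v9: WRITE c=8  (c history now [(2, 21), (3, 58), (4, 85), (8, 13), (9, 8)])
v10: WRITE c=19  (c history now [(2, 21), (3, 58), (4, 85), (8, 13), (9, 8), (10, 19)])
v11: WRITE b=43  (b history now [(1, 63), (7, 57), (11, 43)])
v12: WRITE c=14  (c history now [(2, 21), (3, 58), (4, 85), (8, 13), (9, 8), (10, 19), (12, 14)])
v13: WRITE a=76  (a history now [(5, 35), (6, 11), (13, 76)])
READ c @v1: history=[(2, 21), (3, 58), (4, 85), (8, 13), (9, 8), (10, 19), (12, 14)] -> no version <= 1 -> NONE
v14: WRITE a=85  (a history now [(5, 35), (6, 11), (13, 76), (14, 85)])
READ b @v9: history=[(1, 63), (7, 57), (11, 43)] -> pick v7 -> 57
v15: WRITE c=46  (c history now [(2, 21), (3, 58), (4, 85), (8, 13), (9, 8), (10, 19), (12, 14), (15, 46)])
v16: WRITE a=80  (a history now [(5, 35), (6, 11), (13, 76), (14, 85), (16, 80)])
v17: WRITE a=1  (a history now [(5, 35), (6, 11), (13, 76), (14, 85), (16, 80), (17, 1)])
v18: WRITE b=46  (b history now [(1, 63), (7, 57), (11, 43), (18, 46)])
v19: WRITE c=18  (c history now [(2, 21), (3, 58), (4, 85), (8, 13), (9, 8), (10, 19), (12, 14), (15, 46), (19, 18)])
v20: WRITE b=60  (b history now [(1, 63), (7, 57), (11, 43), (18, 46), (20, 60)])
v21: WRITE a=79  (a history now [(5, 35), (6, 11), (13, 76), (14, 85), (16, 80), (17, 1), (21, 79)])
v22: WRITE c=73  (c history now [(2, 21), (3, 58), (4, 85), (8, 13), (9, 8), (10, 19), (12, 14), (15, 46), (19, 18), (22, 73)])
READ a @v2: history=[(5, 35), (6, 11), (13, 76), (14, 85), (16, 80), (17, 1), (21, 79)] -> no version <= 2 -> NONE
v23: WRITE a=40  (a history now [(5, 35), (6, 11), (13, 76), (14, 85), (16, 80), (17, 1), (21, 79), (23, 40)])
v24: WRITE b=7  (b history now [(1, 63), (7, 57), (11, 43), (18, 46), (20, 60), (24, 7)])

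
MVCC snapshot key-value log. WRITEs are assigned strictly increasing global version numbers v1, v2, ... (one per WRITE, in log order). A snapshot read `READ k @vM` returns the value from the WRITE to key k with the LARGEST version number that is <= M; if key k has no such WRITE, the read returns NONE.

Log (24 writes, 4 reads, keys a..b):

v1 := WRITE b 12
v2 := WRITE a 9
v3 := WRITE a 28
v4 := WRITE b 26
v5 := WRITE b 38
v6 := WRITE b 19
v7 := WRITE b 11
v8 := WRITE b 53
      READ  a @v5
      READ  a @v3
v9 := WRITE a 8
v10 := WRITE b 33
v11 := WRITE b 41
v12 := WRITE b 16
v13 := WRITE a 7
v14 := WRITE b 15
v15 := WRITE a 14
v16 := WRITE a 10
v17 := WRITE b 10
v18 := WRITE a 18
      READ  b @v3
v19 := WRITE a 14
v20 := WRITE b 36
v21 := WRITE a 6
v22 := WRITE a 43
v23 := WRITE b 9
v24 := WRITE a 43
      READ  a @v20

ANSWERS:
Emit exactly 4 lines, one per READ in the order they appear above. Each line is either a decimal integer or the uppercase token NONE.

v1: WRITE b=12  (b history now [(1, 12)])
v2: WRITE a=9  (a history now [(2, 9)])
v3: WRITE a=28  (a history now [(2, 9), (3, 28)])
v4: WRITE b=26  (b history now [(1, 12), (4, 26)])
v5: WRITE b=38  (b history now [(1, 12), (4, 26), (5, 38)])
v6: WRITE b=19  (b history now [(1, 12), (4, 26), (5, 38), (6, 19)])
v7: WRITE b=11  (b history now [(1, 12), (4, 26), (5, 38), (6, 19), (7, 11)])
v8: WRITE b=53  (b history now [(1, 12), (4, 26), (5, 38), (6, 19), (7, 11), (8, 53)])
READ a @v5: history=[(2, 9), (3, 28)] -> pick v3 -> 28
READ a @v3: history=[(2, 9), (3, 28)] -> pick v3 -> 28
v9: WRITE a=8  (a history now [(2, 9), (3, 28), (9, 8)])
v10: WRITE b=33  (b history now [(1, 12), (4, 26), (5, 38), (6, 19), (7, 11), (8, 53), (10, 33)])
v11: WRITE b=41  (b history now [(1, 12), (4, 26), (5, 38), (6, 19), (7, 11), (8, 53), (10, 33), (11, 41)])
v12: WRITE b=16  (b history now [(1, 12), (4, 26), (5, 38), (6, 19), (7, 11), (8, 53), (10, 33), (11, 41), (12, 16)])
v13: WRITE a=7  (a history now [(2, 9), (3, 28), (9, 8), (13, 7)])
v14: WRITE b=15  (b history now [(1, 12), (4, 26), (5, 38), (6, 19), (7, 11), (8, 53), (10, 33), (11, 41), (12, 16), (14, 15)])
v15: WRITE a=14  (a history now [(2, 9), (3, 28), (9, 8), (13, 7), (15, 14)])
v16: WRITE a=10  (a history now [(2, 9), (3, 28), (9, 8), (13, 7), (15, 14), (16, 10)])
v17: WRITE b=10  (b history now [(1, 12), (4, 26), (5, 38), (6, 19), (7, 11), (8, 53), (10, 33), (11, 41), (12, 16), (14, 15), (17, 10)])
v18: WRITE a=18  (a history now [(2, 9), (3, 28), (9, 8), (13, 7), (15, 14), (16, 10), (18, 18)])
READ b @v3: history=[(1, 12), (4, 26), (5, 38), (6, 19), (7, 11), (8, 53), (10, 33), (11, 41), (12, 16), (14, 15), (17, 10)] -> pick v1 -> 12
v19: WRITE a=14  (a history now [(2, 9), (3, 28), (9, 8), (13, 7), (15, 14), (16, 10), (18, 18), (19, 14)])
v20: WRITE b=36  (b history now [(1, 12), (4, 26), (5, 38), (6, 19), (7, 11), (8, 53), (10, 33), (11, 41), (12, 16), (14, 15), (17, 10), (20, 36)])
v21: WRITE a=6  (a history now [(2, 9), (3, 28), (9, 8), (13, 7), (15, 14), (16, 10), (18, 18), (19, 14), (21, 6)])
v22: WRITE a=43  (a history now [(2, 9), (3, 28), (9, 8), (13, 7), (15, 14), (16, 10), (18, 18), (19, 14), (21, 6), (22, 43)])
v23: WRITE b=9  (b history now [(1, 12), (4, 26), (5, 38), (6, 19), (7, 11), (8, 53), (10, 33), (11, 41), (12, 16), (14, 15), (17, 10), (20, 36), (23, 9)])
v24: WRITE a=43  (a history now [(2, 9), (3, 28), (9, 8), (13, 7), (15, 14), (16, 10), (18, 18), (19, 14), (21, 6), (22, 43), (24, 43)])
READ a @v20: history=[(2, 9), (3, 28), (9, 8), (13, 7), (15, 14), (16, 10), (18, 18), (19, 14), (21, 6), (22, 43), (24, 43)] -> pick v19 -> 14

Answer: 28
28
12
14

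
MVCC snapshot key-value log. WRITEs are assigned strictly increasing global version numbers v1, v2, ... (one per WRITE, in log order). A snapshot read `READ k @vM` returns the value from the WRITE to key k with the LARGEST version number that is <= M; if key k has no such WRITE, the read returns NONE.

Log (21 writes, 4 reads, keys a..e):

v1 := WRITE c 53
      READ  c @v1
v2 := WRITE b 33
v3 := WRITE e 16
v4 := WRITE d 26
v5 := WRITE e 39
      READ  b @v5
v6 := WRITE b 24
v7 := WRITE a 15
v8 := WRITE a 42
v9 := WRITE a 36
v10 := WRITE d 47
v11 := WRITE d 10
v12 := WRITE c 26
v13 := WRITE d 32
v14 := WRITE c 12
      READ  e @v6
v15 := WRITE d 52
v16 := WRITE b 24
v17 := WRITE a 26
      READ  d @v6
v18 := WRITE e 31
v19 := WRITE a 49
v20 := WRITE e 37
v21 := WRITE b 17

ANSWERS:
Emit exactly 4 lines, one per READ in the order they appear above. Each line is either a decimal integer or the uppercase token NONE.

Answer: 53
33
39
26

Derivation:
v1: WRITE c=53  (c history now [(1, 53)])
READ c @v1: history=[(1, 53)] -> pick v1 -> 53
v2: WRITE b=33  (b history now [(2, 33)])
v3: WRITE e=16  (e history now [(3, 16)])
v4: WRITE d=26  (d history now [(4, 26)])
v5: WRITE e=39  (e history now [(3, 16), (5, 39)])
READ b @v5: history=[(2, 33)] -> pick v2 -> 33
v6: WRITE b=24  (b history now [(2, 33), (6, 24)])
v7: WRITE a=15  (a history now [(7, 15)])
v8: WRITE a=42  (a history now [(7, 15), (8, 42)])
v9: WRITE a=36  (a history now [(7, 15), (8, 42), (9, 36)])
v10: WRITE d=47  (d history now [(4, 26), (10, 47)])
v11: WRITE d=10  (d history now [(4, 26), (10, 47), (11, 10)])
v12: WRITE c=26  (c history now [(1, 53), (12, 26)])
v13: WRITE d=32  (d history now [(4, 26), (10, 47), (11, 10), (13, 32)])
v14: WRITE c=12  (c history now [(1, 53), (12, 26), (14, 12)])
READ e @v6: history=[(3, 16), (5, 39)] -> pick v5 -> 39
v15: WRITE d=52  (d history now [(4, 26), (10, 47), (11, 10), (13, 32), (15, 52)])
v16: WRITE b=24  (b history now [(2, 33), (6, 24), (16, 24)])
v17: WRITE a=26  (a history now [(7, 15), (8, 42), (9, 36), (17, 26)])
READ d @v6: history=[(4, 26), (10, 47), (11, 10), (13, 32), (15, 52)] -> pick v4 -> 26
v18: WRITE e=31  (e history now [(3, 16), (5, 39), (18, 31)])
v19: WRITE a=49  (a history now [(7, 15), (8, 42), (9, 36), (17, 26), (19, 49)])
v20: WRITE e=37  (e history now [(3, 16), (5, 39), (18, 31), (20, 37)])
v21: WRITE b=17  (b history now [(2, 33), (6, 24), (16, 24), (21, 17)])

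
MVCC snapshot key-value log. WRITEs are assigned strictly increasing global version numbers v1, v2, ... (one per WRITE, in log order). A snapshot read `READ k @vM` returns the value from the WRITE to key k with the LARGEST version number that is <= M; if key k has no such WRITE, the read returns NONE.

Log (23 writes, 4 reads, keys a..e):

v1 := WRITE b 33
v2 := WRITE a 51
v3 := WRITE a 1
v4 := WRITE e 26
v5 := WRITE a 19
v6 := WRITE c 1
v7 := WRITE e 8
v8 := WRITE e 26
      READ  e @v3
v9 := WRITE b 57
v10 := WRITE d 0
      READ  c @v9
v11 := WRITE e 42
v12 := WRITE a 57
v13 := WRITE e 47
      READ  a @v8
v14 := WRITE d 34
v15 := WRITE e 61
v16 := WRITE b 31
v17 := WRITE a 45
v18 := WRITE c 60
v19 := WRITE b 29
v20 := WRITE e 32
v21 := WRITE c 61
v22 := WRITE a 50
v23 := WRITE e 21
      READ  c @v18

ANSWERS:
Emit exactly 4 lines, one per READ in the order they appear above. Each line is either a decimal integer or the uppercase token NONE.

Answer: NONE
1
19
60

Derivation:
v1: WRITE b=33  (b history now [(1, 33)])
v2: WRITE a=51  (a history now [(2, 51)])
v3: WRITE a=1  (a history now [(2, 51), (3, 1)])
v4: WRITE e=26  (e history now [(4, 26)])
v5: WRITE a=19  (a history now [(2, 51), (3, 1), (5, 19)])
v6: WRITE c=1  (c history now [(6, 1)])
v7: WRITE e=8  (e history now [(4, 26), (7, 8)])
v8: WRITE e=26  (e history now [(4, 26), (7, 8), (8, 26)])
READ e @v3: history=[(4, 26), (7, 8), (8, 26)] -> no version <= 3 -> NONE
v9: WRITE b=57  (b history now [(1, 33), (9, 57)])
v10: WRITE d=0  (d history now [(10, 0)])
READ c @v9: history=[(6, 1)] -> pick v6 -> 1
v11: WRITE e=42  (e history now [(4, 26), (7, 8), (8, 26), (11, 42)])
v12: WRITE a=57  (a history now [(2, 51), (3, 1), (5, 19), (12, 57)])
v13: WRITE e=47  (e history now [(4, 26), (7, 8), (8, 26), (11, 42), (13, 47)])
READ a @v8: history=[(2, 51), (3, 1), (5, 19), (12, 57)] -> pick v5 -> 19
v14: WRITE d=34  (d history now [(10, 0), (14, 34)])
v15: WRITE e=61  (e history now [(4, 26), (7, 8), (8, 26), (11, 42), (13, 47), (15, 61)])
v16: WRITE b=31  (b history now [(1, 33), (9, 57), (16, 31)])
v17: WRITE a=45  (a history now [(2, 51), (3, 1), (5, 19), (12, 57), (17, 45)])
v18: WRITE c=60  (c history now [(6, 1), (18, 60)])
v19: WRITE b=29  (b history now [(1, 33), (9, 57), (16, 31), (19, 29)])
v20: WRITE e=32  (e history now [(4, 26), (7, 8), (8, 26), (11, 42), (13, 47), (15, 61), (20, 32)])
v21: WRITE c=61  (c history now [(6, 1), (18, 60), (21, 61)])
v22: WRITE a=50  (a history now [(2, 51), (3, 1), (5, 19), (12, 57), (17, 45), (22, 50)])
v23: WRITE e=21  (e history now [(4, 26), (7, 8), (8, 26), (11, 42), (13, 47), (15, 61), (20, 32), (23, 21)])
READ c @v18: history=[(6, 1), (18, 60), (21, 61)] -> pick v18 -> 60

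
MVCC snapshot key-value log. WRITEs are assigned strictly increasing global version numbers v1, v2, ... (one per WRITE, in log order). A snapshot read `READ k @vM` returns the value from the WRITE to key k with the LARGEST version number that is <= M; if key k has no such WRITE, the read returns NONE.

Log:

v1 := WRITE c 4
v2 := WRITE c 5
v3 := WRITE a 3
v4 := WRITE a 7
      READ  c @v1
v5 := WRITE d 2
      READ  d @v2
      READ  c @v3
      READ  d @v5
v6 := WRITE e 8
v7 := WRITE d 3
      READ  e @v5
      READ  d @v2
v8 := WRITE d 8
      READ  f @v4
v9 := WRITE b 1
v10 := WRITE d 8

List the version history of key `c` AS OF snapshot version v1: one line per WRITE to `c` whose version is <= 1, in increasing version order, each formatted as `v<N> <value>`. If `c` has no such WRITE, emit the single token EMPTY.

Scan writes for key=c with version <= 1:
  v1 WRITE c 4 -> keep
  v2 WRITE c 5 -> drop (> snap)
  v3 WRITE a 3 -> skip
  v4 WRITE a 7 -> skip
  v5 WRITE d 2 -> skip
  v6 WRITE e 8 -> skip
  v7 WRITE d 3 -> skip
  v8 WRITE d 8 -> skip
  v9 WRITE b 1 -> skip
  v10 WRITE d 8 -> skip
Collected: [(1, 4)]

Answer: v1 4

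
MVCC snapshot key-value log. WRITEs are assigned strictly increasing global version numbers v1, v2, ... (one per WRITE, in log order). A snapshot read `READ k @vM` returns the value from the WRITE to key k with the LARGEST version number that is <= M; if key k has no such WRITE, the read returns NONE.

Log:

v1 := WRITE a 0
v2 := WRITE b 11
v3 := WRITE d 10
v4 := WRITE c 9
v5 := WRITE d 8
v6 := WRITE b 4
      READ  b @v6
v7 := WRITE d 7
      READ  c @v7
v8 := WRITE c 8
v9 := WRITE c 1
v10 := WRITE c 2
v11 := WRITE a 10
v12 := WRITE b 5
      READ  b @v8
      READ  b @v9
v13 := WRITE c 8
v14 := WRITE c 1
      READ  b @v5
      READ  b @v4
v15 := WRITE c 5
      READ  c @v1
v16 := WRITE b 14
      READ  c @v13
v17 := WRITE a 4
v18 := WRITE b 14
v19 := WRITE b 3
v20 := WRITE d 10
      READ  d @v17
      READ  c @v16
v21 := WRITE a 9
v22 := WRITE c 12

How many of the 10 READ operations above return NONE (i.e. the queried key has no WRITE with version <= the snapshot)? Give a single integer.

Answer: 1

Derivation:
v1: WRITE a=0  (a history now [(1, 0)])
v2: WRITE b=11  (b history now [(2, 11)])
v3: WRITE d=10  (d history now [(3, 10)])
v4: WRITE c=9  (c history now [(4, 9)])
v5: WRITE d=8  (d history now [(3, 10), (5, 8)])
v6: WRITE b=4  (b history now [(2, 11), (6, 4)])
READ b @v6: history=[(2, 11), (6, 4)] -> pick v6 -> 4
v7: WRITE d=7  (d history now [(3, 10), (5, 8), (7, 7)])
READ c @v7: history=[(4, 9)] -> pick v4 -> 9
v8: WRITE c=8  (c history now [(4, 9), (8, 8)])
v9: WRITE c=1  (c history now [(4, 9), (8, 8), (9, 1)])
v10: WRITE c=2  (c history now [(4, 9), (8, 8), (9, 1), (10, 2)])
v11: WRITE a=10  (a history now [(1, 0), (11, 10)])
v12: WRITE b=5  (b history now [(2, 11), (6, 4), (12, 5)])
READ b @v8: history=[(2, 11), (6, 4), (12, 5)] -> pick v6 -> 4
READ b @v9: history=[(2, 11), (6, 4), (12, 5)] -> pick v6 -> 4
v13: WRITE c=8  (c history now [(4, 9), (8, 8), (9, 1), (10, 2), (13, 8)])
v14: WRITE c=1  (c history now [(4, 9), (8, 8), (9, 1), (10, 2), (13, 8), (14, 1)])
READ b @v5: history=[(2, 11), (6, 4), (12, 5)] -> pick v2 -> 11
READ b @v4: history=[(2, 11), (6, 4), (12, 5)] -> pick v2 -> 11
v15: WRITE c=5  (c history now [(4, 9), (8, 8), (9, 1), (10, 2), (13, 8), (14, 1), (15, 5)])
READ c @v1: history=[(4, 9), (8, 8), (9, 1), (10, 2), (13, 8), (14, 1), (15, 5)] -> no version <= 1 -> NONE
v16: WRITE b=14  (b history now [(2, 11), (6, 4), (12, 5), (16, 14)])
READ c @v13: history=[(4, 9), (8, 8), (9, 1), (10, 2), (13, 8), (14, 1), (15, 5)] -> pick v13 -> 8
v17: WRITE a=4  (a history now [(1, 0), (11, 10), (17, 4)])
v18: WRITE b=14  (b history now [(2, 11), (6, 4), (12, 5), (16, 14), (18, 14)])
v19: WRITE b=3  (b history now [(2, 11), (6, 4), (12, 5), (16, 14), (18, 14), (19, 3)])
v20: WRITE d=10  (d history now [(3, 10), (5, 8), (7, 7), (20, 10)])
READ d @v17: history=[(3, 10), (5, 8), (7, 7), (20, 10)] -> pick v7 -> 7
READ c @v16: history=[(4, 9), (8, 8), (9, 1), (10, 2), (13, 8), (14, 1), (15, 5)] -> pick v15 -> 5
v21: WRITE a=9  (a history now [(1, 0), (11, 10), (17, 4), (21, 9)])
v22: WRITE c=12  (c history now [(4, 9), (8, 8), (9, 1), (10, 2), (13, 8), (14, 1), (15, 5), (22, 12)])
Read results in order: ['4', '9', '4', '4', '11', '11', 'NONE', '8', '7', '5']
NONE count = 1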